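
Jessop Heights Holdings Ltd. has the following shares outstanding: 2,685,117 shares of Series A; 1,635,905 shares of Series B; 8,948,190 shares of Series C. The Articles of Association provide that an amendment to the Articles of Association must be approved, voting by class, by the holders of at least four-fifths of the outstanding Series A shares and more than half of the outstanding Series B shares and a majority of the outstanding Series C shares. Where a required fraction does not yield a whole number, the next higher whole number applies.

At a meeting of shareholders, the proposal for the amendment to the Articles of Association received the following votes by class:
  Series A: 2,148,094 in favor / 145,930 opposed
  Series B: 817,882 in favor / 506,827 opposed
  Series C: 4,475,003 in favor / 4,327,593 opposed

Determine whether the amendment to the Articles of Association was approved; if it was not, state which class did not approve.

Not approved — the Series B shares did not give the required vote.

Series A: 4/5 of 2685117 = 2148093.60, rounded up to 2148094; 2,148,094 required, 2,148,094 in favor — approved.
Series B: a majority of 1635905 is 817953; 817,953 required, 817,882 in favor — not approved.
Series C: a majority of 8948190 is 4474096; 4,474,096 required, 4,475,003 in favor — approved.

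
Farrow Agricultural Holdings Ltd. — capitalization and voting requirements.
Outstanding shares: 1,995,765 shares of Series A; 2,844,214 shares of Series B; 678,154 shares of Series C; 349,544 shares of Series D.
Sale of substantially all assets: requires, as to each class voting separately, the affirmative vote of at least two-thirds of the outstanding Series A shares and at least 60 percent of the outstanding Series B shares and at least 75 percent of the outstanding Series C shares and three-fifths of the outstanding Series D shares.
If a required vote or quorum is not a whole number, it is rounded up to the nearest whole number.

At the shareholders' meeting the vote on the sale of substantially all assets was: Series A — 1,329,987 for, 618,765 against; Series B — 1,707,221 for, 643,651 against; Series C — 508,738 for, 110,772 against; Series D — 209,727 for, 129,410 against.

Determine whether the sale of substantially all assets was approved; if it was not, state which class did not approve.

Not approved — the Series A shares did not give the required vote.

Series A: 2/3 of 1995765 = 1330510; 1,330,510 required, 1,329,987 in favor — not approved.
Series B: 3/5 of 2844214 = 1706528.40, rounded up to 1706529; 1,706,529 required, 1,707,221 in favor — approved.
Series C: 3/4 of 678154 = 508615.50, rounded up to 508616; 508,616 required, 508,738 in favor — approved.
Series D: 3/5 of 349544 = 209726.40, rounded up to 209727; 209,727 required, 209,727 in favor — approved.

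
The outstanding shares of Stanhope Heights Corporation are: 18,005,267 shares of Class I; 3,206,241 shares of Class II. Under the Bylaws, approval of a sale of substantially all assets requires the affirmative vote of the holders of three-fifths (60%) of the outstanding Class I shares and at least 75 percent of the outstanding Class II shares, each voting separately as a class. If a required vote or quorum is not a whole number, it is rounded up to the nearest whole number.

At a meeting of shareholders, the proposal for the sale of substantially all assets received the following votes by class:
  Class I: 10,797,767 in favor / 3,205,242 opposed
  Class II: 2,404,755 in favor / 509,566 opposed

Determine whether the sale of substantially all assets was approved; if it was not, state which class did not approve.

Not approved — the Class I shares did not give the required vote.

Class I: 3/5 of 18005267 = 10803160.20, rounded up to 10803161; 10,803,161 required, 10,797,767 in favor — not approved.
Class II: 3/4 of 3206241 = 2404680.75, rounded up to 2404681; 2,404,681 required, 2,404,755 in favor — approved.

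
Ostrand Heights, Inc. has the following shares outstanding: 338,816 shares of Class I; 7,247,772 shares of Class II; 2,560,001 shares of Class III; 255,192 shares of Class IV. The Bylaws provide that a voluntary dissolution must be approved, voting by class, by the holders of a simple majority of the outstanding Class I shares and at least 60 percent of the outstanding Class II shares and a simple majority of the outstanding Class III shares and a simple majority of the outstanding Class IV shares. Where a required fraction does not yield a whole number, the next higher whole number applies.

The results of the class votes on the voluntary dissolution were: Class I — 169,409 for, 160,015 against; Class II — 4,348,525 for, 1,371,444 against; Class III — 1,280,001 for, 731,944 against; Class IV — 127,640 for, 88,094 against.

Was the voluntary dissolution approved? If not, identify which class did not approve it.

Class I: a majority of 338816 is 169409; 169,409 required, 169,409 in favor — approved.
Class II: 3/5 of 7247772 = 4348663.20, rounded up to 4348664; 4,348,664 required, 4,348,525 in favor — not approved.
Class III: a majority of 2560001 is 1280001; 1,280,001 required, 1,280,001 in favor — approved.
Class IV: a majority of 255192 is 127597; 127,597 required, 127,640 in favor — approved.

Not approved — the Class II shares did not give the required vote.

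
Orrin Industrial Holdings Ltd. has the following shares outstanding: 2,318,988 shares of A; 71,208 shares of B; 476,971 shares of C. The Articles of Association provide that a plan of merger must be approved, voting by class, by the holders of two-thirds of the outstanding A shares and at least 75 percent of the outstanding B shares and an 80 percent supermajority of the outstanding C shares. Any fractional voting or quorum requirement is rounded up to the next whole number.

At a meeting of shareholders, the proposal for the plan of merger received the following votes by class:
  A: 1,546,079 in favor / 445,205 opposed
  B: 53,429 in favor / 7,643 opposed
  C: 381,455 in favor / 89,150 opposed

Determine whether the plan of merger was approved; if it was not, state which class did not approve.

A: 2/3 of 2318988 = 1545992; 1,545,992 required, 1,546,079 in favor — approved.
B: 3/4 of 71208 = 53406; 53,406 required, 53,429 in favor — approved.
C: 4/5 of 476971 = 381576.80, rounded up to 381577; 381,577 required, 381,455 in favor — not approved.

Not approved — the C shares did not give the required vote.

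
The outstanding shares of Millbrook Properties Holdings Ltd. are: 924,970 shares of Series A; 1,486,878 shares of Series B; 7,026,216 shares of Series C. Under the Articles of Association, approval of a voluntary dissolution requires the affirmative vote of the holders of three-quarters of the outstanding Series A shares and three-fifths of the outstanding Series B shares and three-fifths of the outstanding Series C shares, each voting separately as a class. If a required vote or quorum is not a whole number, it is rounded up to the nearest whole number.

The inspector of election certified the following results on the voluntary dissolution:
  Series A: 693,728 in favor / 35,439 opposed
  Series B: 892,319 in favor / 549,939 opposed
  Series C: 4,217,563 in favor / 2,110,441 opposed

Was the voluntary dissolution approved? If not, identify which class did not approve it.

Series A: 3/4 of 924970 = 693727.50, rounded up to 693728; 693,728 required, 693,728 in favor — approved.
Series B: 3/5 of 1486878 = 892126.80, rounded up to 892127; 892,127 required, 892,319 in favor — approved.
Series C: 3/5 of 7026216 = 4215729.60, rounded up to 4215730; 4,215,730 required, 4,217,563 in favor — approved.

Approved — every class gave the required vote.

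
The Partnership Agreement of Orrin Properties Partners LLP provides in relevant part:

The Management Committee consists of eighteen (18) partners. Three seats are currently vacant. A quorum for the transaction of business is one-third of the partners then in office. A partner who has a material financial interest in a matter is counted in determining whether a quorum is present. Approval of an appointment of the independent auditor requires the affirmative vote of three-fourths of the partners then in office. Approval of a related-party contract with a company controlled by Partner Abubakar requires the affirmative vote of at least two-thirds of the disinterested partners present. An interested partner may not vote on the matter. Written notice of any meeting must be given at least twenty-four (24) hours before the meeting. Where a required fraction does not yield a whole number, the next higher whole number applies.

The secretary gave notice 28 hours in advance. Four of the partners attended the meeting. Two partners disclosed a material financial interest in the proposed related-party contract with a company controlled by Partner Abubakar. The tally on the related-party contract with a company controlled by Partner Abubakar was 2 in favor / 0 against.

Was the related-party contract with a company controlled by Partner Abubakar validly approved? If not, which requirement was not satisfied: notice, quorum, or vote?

Invalid — quorum requirement not satisfied.

Notice: 28 hours given; 24 required (28 ≥ 24). Satisfied.
Quorum: 4 present (interested partners count toward quorum); quorum is 5. Not satisfied.
Vote: the related-party contract with a company controlled by Partner Abubakar requires two-thirds of the disinterested partners present (4 − 2 = 2). 2/3 of 2 = 1.33, rounded up to 2, so 2 affirmative votes are needed; 2 voted in favor. Satisfied. (Moot — without a quorum no business can be validly transacted.)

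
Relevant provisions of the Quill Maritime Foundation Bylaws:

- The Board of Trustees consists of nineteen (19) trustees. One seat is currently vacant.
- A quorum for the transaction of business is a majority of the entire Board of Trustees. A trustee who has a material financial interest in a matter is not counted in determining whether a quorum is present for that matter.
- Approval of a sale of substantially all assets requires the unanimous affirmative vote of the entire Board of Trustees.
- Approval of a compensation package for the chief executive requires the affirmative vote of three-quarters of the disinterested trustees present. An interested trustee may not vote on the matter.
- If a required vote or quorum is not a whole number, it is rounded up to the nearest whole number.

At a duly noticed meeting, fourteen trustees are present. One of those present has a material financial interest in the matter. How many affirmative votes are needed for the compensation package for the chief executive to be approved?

The compensation package for the chief executive requires three-fourths of the disinterested trustees present (14 − 1 = 13).
3/4 of 13 = 9.75, rounded up to 10.

10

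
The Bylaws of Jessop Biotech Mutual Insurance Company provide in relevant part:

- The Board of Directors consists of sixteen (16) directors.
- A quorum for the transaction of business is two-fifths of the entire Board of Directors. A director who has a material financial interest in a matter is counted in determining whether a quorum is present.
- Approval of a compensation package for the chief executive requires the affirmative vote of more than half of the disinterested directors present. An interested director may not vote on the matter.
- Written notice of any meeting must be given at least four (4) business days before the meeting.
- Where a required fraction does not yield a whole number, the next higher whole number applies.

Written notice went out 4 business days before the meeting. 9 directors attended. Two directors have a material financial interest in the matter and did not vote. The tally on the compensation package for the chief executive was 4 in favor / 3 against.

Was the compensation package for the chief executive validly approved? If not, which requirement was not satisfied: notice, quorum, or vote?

Notice: 4 business days given; 4 required (4 ≥ 4). Satisfied.
Quorum: 9 present (interested directors count toward quorum); quorum is 7. Satisfied.
Vote: the compensation package for the chief executive requires a majority of the disinterested directors present (9 − 2 = 7). A majority of 7 is 4, so 4 affirmative votes are needed; 4 voted in favor. Satisfied.

Valid — all requirements satisfied.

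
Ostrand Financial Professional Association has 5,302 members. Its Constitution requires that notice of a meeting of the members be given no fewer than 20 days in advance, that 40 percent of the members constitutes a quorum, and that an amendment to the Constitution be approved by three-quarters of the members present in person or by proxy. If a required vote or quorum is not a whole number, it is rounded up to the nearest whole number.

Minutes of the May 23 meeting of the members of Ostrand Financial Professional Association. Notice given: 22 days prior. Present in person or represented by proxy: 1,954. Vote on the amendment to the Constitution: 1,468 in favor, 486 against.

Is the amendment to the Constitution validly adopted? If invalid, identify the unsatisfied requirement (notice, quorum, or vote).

Invalid — quorum requirement not satisfied.

Notice: 22 days given; 20 required. Satisfied.
Quorum: 40% of 5,302 = 2,120.80, rounded up to 2,121; 1,954 present. Not satisfied.
Vote: requires three-fourths of those present (1,954); 3/4 of 1954 = 1465.50, rounded up to 1466, so 1,466 needed; 1,468 in favor. Satisfied.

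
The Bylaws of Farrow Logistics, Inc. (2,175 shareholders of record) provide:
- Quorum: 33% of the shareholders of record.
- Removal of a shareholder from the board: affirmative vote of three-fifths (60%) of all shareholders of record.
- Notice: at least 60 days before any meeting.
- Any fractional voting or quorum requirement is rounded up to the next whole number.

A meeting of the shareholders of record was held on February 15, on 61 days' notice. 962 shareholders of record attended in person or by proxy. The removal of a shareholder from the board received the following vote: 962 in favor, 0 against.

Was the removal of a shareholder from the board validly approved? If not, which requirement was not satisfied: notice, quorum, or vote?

Notice: 61 days given; 60 required. Satisfied.
Quorum: 33% of 2,175 = 717.75, rounded up to 718; 962 present. Satisfied.
Vote: requires three-fifths of all shareholders of record (2,175); 3/5 of 2175 = 1305, so 1,305 needed; 962 in favor. Not satisfied.

Invalid — vote requirement not satisfied.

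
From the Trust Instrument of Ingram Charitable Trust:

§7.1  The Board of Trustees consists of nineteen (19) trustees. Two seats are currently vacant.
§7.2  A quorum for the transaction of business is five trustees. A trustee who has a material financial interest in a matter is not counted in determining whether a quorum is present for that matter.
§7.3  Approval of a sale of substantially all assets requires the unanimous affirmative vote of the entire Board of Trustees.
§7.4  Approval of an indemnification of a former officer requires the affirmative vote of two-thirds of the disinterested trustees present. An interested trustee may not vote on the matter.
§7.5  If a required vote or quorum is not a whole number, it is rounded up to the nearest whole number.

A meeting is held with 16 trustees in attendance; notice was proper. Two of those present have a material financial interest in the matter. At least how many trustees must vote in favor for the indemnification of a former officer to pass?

10

The indemnification of a former officer requires two-thirds of the disinterested trustees present (16 − 2 = 14).
2/3 of 14 = 9.33, rounded up to 10.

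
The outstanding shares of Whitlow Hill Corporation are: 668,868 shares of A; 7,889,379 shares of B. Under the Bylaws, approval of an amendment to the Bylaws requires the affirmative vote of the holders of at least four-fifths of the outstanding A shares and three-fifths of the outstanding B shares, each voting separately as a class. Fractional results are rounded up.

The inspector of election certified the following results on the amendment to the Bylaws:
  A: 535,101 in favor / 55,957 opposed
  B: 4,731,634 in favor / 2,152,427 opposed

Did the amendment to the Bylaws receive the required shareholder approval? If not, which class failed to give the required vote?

A: 4/5 of 668868 = 535094.40, rounded up to 535095; 535,095 required, 535,101 in favor — approved.
B: 3/5 of 7889379 = 4733627.40, rounded up to 4733628; 4,733,628 required, 4,731,634 in favor — not approved.

Not approved — the B shares did not give the required vote.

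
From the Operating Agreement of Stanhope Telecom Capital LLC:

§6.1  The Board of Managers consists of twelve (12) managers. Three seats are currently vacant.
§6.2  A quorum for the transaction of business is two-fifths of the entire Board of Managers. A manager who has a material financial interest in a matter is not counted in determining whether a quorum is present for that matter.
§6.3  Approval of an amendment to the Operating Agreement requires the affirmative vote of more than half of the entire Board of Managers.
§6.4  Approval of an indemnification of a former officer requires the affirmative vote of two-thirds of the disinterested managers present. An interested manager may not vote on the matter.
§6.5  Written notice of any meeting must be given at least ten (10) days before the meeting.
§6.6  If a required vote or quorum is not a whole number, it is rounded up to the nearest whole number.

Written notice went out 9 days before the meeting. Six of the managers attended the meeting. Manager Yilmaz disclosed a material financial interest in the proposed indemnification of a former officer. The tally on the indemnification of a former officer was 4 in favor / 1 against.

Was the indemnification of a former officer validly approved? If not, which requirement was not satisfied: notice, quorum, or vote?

Invalid — notice requirement not satisfied.

Notice: 9 days given; 10 required (9 < 10). Not satisfied.
Quorum: 6 present, but the 1 interested manager does not count, leaving 5. Quorum is 5. Satisfied.
Vote: the indemnification of a former officer requires two-thirds of the disinterested managers present (6 − 1 = 5). 2/3 of 5 = 3.33, rounded up to 4, so 4 affirmative votes are needed; 4 voted in favor. Satisfied.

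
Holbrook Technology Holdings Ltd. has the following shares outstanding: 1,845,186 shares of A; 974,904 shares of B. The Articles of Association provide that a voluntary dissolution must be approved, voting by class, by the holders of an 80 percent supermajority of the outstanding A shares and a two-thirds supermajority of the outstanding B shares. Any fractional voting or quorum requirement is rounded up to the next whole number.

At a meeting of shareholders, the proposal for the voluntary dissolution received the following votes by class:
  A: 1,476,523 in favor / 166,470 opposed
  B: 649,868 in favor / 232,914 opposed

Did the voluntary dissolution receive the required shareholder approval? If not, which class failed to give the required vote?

Not approved — the B shares did not give the required vote.

A: 4/5 of 1845186 = 1476148.80, rounded up to 1476149; 1,476,149 required, 1,476,523 in favor — approved.
B: 2/3 of 974904 = 649936; 649,936 required, 649,868 in favor — not approved.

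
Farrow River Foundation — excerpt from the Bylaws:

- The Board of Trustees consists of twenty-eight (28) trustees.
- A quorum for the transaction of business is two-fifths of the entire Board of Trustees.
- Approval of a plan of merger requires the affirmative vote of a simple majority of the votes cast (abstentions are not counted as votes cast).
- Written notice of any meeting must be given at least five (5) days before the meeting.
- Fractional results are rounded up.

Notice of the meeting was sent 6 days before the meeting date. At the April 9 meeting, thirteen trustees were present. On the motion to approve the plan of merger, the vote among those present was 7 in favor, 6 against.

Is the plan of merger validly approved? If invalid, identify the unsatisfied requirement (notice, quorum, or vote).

Valid — all requirements satisfied.

Notice: 6 days given; 5 required (6 ≥ 5). Satisfied.
Quorum: 13 present; quorum is 12. Satisfied.
Vote: the plan of merger requires a majority of the votes cast (13). A majority of 13 is 7, so 7 affirmative votes are needed; 7 voted in favor. Satisfied.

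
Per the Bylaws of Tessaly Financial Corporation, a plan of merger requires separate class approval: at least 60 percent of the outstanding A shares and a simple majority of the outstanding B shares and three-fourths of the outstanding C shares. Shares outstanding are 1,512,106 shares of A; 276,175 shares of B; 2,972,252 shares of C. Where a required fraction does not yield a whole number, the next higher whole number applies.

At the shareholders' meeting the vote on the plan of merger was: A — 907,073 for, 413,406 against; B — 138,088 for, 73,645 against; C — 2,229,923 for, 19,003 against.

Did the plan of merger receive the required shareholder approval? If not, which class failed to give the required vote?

A: 3/5 of 1512106 = 907263.60, rounded up to 907264; 907,264 required, 907,073 in favor — not approved.
B: a majority of 276175 is 138088; 138,088 required, 138,088 in favor — approved.
C: 3/4 of 2972252 = 2229189; 2,229,189 required, 2,229,923 in favor — approved.

Not approved — the A shares did not give the required vote.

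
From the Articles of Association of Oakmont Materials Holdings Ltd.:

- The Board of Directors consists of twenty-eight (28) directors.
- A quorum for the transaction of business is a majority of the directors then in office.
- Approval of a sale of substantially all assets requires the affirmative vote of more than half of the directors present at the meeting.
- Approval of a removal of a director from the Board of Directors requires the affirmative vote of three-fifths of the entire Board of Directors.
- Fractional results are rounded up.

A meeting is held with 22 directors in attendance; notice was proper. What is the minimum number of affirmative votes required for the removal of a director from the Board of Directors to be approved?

The removal of a director from the Board of Directors requires three-fifths of the entire Board of Directors (28).
3/5 of 28 = 16.80, rounded up to 17.

17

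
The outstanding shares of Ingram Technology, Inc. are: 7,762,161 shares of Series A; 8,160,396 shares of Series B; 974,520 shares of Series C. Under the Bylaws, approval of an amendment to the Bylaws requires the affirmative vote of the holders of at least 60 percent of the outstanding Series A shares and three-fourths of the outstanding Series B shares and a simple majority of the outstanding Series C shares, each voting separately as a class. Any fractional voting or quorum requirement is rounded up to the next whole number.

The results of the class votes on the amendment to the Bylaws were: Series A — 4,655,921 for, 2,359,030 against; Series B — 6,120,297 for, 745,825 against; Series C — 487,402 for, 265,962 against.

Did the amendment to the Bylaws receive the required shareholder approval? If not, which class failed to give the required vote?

Not approved — the Series A shares did not give the required vote.

Series A: 3/5 of 7762161 = 4657296.60, rounded up to 4657297; 4,657,297 required, 4,655,921 in favor — not approved.
Series B: 3/4 of 8160396 = 6120297; 6,120,297 required, 6,120,297 in favor — approved.
Series C: a majority of 974520 is 487261; 487,261 required, 487,402 in favor — approved.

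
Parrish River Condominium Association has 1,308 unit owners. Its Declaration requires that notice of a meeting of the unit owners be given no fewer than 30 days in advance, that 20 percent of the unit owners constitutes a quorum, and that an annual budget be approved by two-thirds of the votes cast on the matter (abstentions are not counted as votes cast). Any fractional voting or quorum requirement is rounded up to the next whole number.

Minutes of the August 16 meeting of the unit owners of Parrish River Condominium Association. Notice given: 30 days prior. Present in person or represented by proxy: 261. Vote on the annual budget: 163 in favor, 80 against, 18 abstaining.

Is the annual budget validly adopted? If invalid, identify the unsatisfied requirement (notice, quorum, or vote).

Invalid — quorum requirement not satisfied.

Notice: 30 days given; 30 required. Satisfied.
Quorum: 20% of 1,308 = 261.60, rounded up to 262; 261 present. Not satisfied.
Vote: requires two-thirds of the votes cast (261 − 18 abstaining = 243); 2/3 of 243 = 162, so 162 needed; 163 in favor. Satisfied.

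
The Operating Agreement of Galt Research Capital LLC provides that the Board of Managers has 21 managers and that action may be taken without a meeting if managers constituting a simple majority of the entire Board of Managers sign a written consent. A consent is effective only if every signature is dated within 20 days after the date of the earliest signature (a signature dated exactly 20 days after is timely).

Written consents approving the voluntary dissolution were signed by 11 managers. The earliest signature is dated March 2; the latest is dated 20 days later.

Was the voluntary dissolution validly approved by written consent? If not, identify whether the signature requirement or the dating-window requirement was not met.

Effective — both the signature and dating-window requirements are satisfied.

Signatures required: a simple majority of 21 — a majority of 21 is 11, so 11 needed; 11 signed. Sufficient.
Dating window: the latest signature is 20 days after the earliest; the limit is 20 days. Within the window.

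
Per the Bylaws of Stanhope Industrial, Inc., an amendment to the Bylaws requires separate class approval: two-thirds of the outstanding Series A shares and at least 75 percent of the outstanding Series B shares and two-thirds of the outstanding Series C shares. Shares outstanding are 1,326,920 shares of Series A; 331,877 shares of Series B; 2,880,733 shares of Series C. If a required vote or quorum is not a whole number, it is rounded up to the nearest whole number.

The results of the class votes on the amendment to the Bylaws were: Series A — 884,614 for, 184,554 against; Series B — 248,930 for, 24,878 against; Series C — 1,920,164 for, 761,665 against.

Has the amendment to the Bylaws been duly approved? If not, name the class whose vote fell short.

Not approved — the Series C shares did not give the required vote.

Series A: 2/3 of 1326920 = 884613.33, rounded up to 884614; 884,614 required, 884,614 in favor — approved.
Series B: 3/4 of 331877 = 248907.75, rounded up to 248908; 248,908 required, 248,930 in favor — approved.
Series C: 2/3 of 2880733 = 1920488.67, rounded up to 1920489; 1,920,489 required, 1,920,164 in favor — not approved.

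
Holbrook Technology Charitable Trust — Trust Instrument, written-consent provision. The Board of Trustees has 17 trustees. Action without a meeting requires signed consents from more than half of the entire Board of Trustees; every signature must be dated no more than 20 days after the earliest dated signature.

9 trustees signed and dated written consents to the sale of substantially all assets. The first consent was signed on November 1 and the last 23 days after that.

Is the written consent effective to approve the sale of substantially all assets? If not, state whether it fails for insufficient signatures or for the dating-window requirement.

Signatures required: more than half of 17 — a majority of 17 is 9, so 9 needed; 9 signed. Sufficient.
Dating window: the latest signature is 23 days after the earliest; the limit is 20 days. Outside the window.

Not effective — dating-window requirement not satisfied.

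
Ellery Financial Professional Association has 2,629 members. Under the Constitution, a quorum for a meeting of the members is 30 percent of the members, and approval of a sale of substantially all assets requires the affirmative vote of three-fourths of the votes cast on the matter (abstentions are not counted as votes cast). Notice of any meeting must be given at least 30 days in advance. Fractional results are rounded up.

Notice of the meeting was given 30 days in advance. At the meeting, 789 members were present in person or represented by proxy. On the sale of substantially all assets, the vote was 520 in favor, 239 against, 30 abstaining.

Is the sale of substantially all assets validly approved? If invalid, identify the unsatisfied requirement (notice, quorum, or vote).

Notice: 30 days given; 30 required. Satisfied.
Quorum: 30% of 2,629 = 788.70, rounded up to 789; 789 present. Satisfied.
Vote: requires three-fourths of the votes cast (789 − 30 abstaining = 759); 3/4 of 759 = 569.25, rounded up to 570, so 570 needed; 520 in favor. Not satisfied.

Invalid — vote requirement not satisfied.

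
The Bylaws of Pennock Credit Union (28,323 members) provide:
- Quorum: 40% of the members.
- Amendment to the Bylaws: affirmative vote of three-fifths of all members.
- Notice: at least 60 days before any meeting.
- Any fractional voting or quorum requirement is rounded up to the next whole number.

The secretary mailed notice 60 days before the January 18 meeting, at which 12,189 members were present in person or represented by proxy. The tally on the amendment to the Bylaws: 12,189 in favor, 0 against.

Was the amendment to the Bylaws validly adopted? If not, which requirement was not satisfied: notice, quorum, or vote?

Notice: 60 days given; 60 required. Satisfied.
Quorum: 40% of 28,323 = 11,329.20, rounded up to 11,330; 12,189 present. Satisfied.
Vote: requires three-fifths of all members (28,323); 3/5 of 28323 = 16993.80, rounded up to 16994, so 16,994 needed; 12,189 in favor. Not satisfied.

Invalid — vote requirement not satisfied.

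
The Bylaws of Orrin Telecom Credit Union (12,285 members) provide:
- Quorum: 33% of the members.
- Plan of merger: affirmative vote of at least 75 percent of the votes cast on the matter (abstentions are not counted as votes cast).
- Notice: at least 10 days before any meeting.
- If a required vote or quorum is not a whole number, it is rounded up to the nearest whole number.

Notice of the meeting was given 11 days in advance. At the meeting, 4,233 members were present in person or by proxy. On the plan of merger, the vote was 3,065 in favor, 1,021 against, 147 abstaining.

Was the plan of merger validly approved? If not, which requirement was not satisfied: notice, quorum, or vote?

Valid — all requirements satisfied.

Notice: 11 days given; 10 required. Satisfied.
Quorum: 33% of 12,285 = 4,054.05, rounded up to 4,055; 4,233 present. Satisfied.
Vote: requires three-fourths of the votes cast (4,233 − 147 abstaining = 4,086); 3/4 of 4086 = 3064.50, rounded up to 3065, so 3,065 needed; 3,065 in favor. Satisfied.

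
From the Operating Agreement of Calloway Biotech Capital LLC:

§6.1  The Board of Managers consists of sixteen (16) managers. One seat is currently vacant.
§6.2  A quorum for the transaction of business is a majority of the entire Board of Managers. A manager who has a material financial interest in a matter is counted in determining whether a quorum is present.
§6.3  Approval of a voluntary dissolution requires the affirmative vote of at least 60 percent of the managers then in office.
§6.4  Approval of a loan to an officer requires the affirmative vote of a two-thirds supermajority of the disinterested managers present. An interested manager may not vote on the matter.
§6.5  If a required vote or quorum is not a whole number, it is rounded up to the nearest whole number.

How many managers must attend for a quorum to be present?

A majority of 16 is 9.

9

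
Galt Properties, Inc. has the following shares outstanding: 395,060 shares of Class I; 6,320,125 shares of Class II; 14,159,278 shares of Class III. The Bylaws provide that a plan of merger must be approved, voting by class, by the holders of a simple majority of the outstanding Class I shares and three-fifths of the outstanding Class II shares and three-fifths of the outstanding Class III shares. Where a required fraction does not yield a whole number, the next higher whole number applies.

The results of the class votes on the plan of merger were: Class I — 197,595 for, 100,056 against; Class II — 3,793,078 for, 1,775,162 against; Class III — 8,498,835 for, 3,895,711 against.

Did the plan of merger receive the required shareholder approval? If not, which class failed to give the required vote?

Approved — every class gave the required vote.

Class I: a majority of 395060 is 197531; 197,531 required, 197,595 in favor — approved.
Class II: 3/5 of 6320125 = 3792075; 3,792,075 required, 3,793,078 in favor — approved.
Class III: 3/5 of 14159278 = 8495566.80, rounded up to 8495567; 8,495,567 required, 8,498,835 in favor — approved.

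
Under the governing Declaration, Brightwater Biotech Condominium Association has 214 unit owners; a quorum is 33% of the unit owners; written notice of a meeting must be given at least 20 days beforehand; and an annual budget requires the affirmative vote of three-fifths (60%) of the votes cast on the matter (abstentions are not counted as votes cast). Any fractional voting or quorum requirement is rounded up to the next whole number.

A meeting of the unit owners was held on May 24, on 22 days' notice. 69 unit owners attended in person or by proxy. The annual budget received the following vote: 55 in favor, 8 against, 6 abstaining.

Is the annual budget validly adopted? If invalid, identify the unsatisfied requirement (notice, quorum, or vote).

Invalid — quorum requirement not satisfied.

Notice: 22 days given; 20 required. Satisfied.
Quorum: 33% of 214 = 70.62, rounded up to 71; 69 present. Not satisfied.
Vote: requires three-fifths of the votes cast (69 − 6 abstaining = 63); 3/5 of 63 = 37.80, rounded up to 38, so 38 needed; 55 in favor. Satisfied.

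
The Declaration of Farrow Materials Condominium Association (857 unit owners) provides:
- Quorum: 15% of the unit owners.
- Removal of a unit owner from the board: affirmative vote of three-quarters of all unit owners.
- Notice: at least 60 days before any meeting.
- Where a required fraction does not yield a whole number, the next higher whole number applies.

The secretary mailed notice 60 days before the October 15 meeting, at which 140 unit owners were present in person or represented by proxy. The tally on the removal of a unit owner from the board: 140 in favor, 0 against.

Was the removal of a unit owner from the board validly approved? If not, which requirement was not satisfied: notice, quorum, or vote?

Notice: 60 days given; 60 required. Satisfied.
Quorum: 15% of 857 = 128.55, rounded up to 129; 140 present. Satisfied.
Vote: requires three-fourths of all unit owners (857); 3/4 of 857 = 642.75, rounded up to 643, so 643 needed; 140 in favor. Not satisfied.

Invalid — vote requirement not satisfied.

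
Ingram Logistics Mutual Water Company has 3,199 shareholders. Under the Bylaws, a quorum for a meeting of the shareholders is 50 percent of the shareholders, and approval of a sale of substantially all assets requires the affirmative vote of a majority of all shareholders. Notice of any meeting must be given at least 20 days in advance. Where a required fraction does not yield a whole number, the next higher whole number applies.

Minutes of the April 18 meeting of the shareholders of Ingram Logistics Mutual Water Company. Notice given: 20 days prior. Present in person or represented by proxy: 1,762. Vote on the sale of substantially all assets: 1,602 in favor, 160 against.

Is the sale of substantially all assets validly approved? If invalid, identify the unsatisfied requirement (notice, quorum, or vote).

Valid — all requirements satisfied.

Notice: 20 days given; 20 required. Satisfied.
Quorum: 50% of 3,199 = 1,599.50, rounded up to 1,600; 1,762 present. Satisfied.
Vote: requires a majority of all shareholders (3,199); a majority of 3199 is 1600, so 1,600 needed; 1,602 in favor. Satisfied.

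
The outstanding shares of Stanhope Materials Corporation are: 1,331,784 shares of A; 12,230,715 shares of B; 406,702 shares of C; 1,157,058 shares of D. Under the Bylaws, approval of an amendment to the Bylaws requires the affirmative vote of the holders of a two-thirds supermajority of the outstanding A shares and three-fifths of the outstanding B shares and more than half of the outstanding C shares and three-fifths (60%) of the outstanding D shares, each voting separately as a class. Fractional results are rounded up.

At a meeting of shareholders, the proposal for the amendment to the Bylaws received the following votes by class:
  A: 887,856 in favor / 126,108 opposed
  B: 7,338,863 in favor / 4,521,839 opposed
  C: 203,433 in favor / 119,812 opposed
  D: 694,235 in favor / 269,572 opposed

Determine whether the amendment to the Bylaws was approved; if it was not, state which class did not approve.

Approved — every class gave the required vote.

A: 2/3 of 1331784 = 887856; 887,856 required, 887,856 in favor — approved.
B: 3/5 of 12230715 = 7338429; 7,338,429 required, 7,338,863 in favor — approved.
C: a majority of 406702 is 203352; 203,352 required, 203,433 in favor — approved.
D: 3/5 of 1157058 = 694234.80, rounded up to 694235; 694,235 required, 694,235 in favor — approved.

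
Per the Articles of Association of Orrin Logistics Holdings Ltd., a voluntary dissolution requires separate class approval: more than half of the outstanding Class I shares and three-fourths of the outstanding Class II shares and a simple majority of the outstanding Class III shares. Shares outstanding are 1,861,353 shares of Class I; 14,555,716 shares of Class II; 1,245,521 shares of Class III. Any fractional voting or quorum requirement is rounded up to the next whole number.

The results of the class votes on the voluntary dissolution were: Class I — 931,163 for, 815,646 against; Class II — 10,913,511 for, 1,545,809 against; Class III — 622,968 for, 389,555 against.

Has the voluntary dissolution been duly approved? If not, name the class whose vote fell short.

Not approved — the Class II shares did not give the required vote.

Class I: a majority of 1861353 is 930677; 930,677 required, 931,163 in favor — approved.
Class II: 3/4 of 14555716 = 10916787; 10,916,787 required, 10,913,511 in favor — not approved.
Class III: a majority of 1245521 is 622761; 622,761 required, 622,968 in favor — approved.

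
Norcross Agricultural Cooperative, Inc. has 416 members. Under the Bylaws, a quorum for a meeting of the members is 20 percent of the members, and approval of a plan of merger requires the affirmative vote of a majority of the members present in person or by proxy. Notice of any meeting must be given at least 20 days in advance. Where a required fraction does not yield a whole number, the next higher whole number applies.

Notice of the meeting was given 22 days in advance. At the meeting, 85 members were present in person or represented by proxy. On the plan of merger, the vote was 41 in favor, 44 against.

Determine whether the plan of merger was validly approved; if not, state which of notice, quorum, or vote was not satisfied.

Invalid — vote requirement not satisfied.

Notice: 22 days given; 20 required. Satisfied.
Quorum: 20% of 416 = 83.20, rounded up to 84; 85 present. Satisfied.
Vote: requires a majority of those present (85); a majority of 85 is 43, so 43 needed; 41 in favor. Not satisfied.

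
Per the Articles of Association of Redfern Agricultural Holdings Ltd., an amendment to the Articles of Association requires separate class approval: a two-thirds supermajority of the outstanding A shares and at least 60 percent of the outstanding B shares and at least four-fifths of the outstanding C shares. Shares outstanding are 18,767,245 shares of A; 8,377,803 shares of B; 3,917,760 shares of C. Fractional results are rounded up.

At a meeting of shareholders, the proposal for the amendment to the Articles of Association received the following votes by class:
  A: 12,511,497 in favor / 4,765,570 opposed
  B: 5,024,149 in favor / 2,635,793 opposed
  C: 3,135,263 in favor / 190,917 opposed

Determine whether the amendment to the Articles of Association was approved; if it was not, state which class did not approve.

A: 2/3 of 18767245 = 12511496.67, rounded up to 12511497; 12,511,497 required, 12,511,497 in favor — approved.
B: 3/5 of 8377803 = 5026681.80, rounded up to 5026682; 5,026,682 required, 5,024,149 in favor — not approved.
C: 4/5 of 3917760 = 3134208; 3,134,208 required, 3,135,263 in favor — approved.

Not approved — the B shares did not give the required vote.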